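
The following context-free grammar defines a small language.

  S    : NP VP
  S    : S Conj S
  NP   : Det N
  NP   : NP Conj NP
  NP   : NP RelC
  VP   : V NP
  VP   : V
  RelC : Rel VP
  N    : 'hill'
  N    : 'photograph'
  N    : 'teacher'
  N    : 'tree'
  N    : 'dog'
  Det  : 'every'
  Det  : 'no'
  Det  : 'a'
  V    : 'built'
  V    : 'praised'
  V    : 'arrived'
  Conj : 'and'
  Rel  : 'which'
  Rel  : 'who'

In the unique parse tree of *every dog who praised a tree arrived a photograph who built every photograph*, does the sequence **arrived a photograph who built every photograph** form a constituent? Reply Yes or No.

Yes

[S [NP [NP [Det every] [N dog]] [RelC [Rel who] [VP [V praised] [NP [Det a] [N tree]]]]] [VP [V arrived] [NP [NP [Det a] [N photograph]] [RelC [Rel who] [VP [V built] [NP [Det every] [N photograph]]]]]]]
The words 'arrived a photograph who built every photograph' are exhaustively dominated by a single VP node (built by VP → V NP), so they form a constituent.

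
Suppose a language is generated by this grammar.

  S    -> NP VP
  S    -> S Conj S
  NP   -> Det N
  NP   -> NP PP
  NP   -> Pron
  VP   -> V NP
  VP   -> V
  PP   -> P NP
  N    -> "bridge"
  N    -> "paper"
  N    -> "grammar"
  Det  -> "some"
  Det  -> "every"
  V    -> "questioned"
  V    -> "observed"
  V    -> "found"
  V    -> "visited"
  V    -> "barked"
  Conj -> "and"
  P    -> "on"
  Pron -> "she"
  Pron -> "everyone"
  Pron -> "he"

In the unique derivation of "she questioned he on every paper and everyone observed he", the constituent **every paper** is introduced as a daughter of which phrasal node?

PP

S
  S
    NP
      Pron: she
    VP
      V: questioned
      NP
        NP
          Pron: he
        PP
          P: on
          NP
            Det: every
            N: paper
  Conj: and
  S
    NP
      Pron: everyone
    VP
      V: observed
      NP
        Pron: he
The span 'every paper' is the NP node built by NP → Det N.
Its mother is the PP built by PP → P NP.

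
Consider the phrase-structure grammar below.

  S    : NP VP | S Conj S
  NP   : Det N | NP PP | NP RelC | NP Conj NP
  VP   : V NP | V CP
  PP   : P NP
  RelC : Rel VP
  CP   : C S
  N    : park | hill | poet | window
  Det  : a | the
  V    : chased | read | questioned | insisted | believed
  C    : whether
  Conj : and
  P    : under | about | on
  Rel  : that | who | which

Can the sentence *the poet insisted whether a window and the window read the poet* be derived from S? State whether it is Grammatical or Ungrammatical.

S
  NP
    Det: the
    N: poet
  VP
    V: insisted
    CP
      C: whether
      S
        NP
          NP
            Det: a
            N: window
          Conj: and
          NP
            Det: the
            N: window
        VP
          V: read
          NP
            Det: the
            N: poet
Each bracket corresponds to one application of a listed rule, so the string is derivable from S.

Grammatical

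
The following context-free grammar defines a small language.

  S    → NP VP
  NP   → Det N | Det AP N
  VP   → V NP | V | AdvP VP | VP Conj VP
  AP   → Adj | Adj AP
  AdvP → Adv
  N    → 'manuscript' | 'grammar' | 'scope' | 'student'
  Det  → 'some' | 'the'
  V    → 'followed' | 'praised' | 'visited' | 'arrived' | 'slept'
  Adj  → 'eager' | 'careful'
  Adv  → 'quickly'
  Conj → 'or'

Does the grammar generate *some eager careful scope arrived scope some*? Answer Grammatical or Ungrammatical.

Ungrammatical

A V word can never sit immediately before an N word in any string this grammar generates, so the substring 'arrived scope' rules out a derivation.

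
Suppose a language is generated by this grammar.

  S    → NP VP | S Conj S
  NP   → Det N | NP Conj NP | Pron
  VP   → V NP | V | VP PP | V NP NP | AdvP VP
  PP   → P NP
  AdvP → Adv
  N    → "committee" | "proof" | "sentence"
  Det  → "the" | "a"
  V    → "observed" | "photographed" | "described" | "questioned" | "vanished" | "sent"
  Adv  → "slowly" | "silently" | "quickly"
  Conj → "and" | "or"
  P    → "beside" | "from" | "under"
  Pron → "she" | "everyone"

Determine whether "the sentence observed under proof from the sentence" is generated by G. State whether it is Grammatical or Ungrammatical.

A P word can never sit immediately before an N word in any string this grammar generates, so the substring 'under proof' rules out a derivation.

Ungrammatical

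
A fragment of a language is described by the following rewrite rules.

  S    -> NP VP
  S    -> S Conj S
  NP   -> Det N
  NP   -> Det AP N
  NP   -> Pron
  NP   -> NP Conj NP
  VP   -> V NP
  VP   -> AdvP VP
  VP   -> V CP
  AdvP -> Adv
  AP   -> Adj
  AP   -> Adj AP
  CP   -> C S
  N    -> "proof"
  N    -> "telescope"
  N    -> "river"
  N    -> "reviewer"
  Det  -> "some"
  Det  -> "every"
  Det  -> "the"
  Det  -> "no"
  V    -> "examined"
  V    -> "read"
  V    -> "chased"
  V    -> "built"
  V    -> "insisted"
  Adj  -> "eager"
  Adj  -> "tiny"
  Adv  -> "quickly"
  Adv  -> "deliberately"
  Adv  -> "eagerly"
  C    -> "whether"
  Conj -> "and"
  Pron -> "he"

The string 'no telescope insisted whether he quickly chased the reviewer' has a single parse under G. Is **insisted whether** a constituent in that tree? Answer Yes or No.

No

[S [NP [Det no] [N telescope]] [VP [V insisted] [CP [C whether] [S [NP [Pron he]] [VP [AdvP [Adv quickly]] [VP [V chased] [NP [Det the] [N reviewer]]]]]]]]
The smallest constituent containing 'insisted whether' is the VP spanning 'insisted whether he quickly chased the reviewer'; no single node in the tree dominates exactly the given words.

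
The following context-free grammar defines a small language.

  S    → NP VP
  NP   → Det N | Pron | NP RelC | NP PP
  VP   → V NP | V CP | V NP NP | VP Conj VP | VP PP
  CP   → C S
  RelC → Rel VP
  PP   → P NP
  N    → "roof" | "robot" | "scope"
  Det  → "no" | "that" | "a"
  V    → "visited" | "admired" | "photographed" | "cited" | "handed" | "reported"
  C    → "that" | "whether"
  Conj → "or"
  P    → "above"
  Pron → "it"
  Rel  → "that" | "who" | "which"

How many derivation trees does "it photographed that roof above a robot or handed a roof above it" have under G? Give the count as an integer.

6

Two of the 6 distinct bracketings:
[S [NP [Pron it]] [VP [VP [V photographed] [NP [NP [Det that] [N roof]] [PP [P above] [NP [Det a] [N robot]]]]] [Conj or] [VP [V handed] [NP [NP [Det a] [N roof]] [PP [P above] [NP [Pron it]]]]]]]
[S [NP [Pron it]] [VP [VP [V photographed] [NP [NP [Det that] [N roof]] [PP [P above] [NP [Det a] [N robot]]]]] [Conj or] [VP [VP [V handed] [NP [Det a] [N roof]]] [PP [P above] [NP [Pron it]]]]]]
The difference turns on whether VP → VP PP is used at the relevant span, versus an alternative expansion of VP.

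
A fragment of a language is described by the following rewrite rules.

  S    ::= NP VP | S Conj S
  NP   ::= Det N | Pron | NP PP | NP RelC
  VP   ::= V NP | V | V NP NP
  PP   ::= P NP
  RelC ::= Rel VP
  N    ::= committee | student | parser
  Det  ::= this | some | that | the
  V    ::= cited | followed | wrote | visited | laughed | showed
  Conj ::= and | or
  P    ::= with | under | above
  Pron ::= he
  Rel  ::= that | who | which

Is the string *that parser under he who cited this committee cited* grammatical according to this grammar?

[S [NP [NP [Det that] [N parser]] [PP [P under] [NP [NP [Pron he]] [RelC [Rel who] [VP [V cited] [NP [Det this] [N committee]]]]]]] [VP [V cited]]]
The bracketing above is licensed at every node by one of the given productions, with S at the root.

Grammatical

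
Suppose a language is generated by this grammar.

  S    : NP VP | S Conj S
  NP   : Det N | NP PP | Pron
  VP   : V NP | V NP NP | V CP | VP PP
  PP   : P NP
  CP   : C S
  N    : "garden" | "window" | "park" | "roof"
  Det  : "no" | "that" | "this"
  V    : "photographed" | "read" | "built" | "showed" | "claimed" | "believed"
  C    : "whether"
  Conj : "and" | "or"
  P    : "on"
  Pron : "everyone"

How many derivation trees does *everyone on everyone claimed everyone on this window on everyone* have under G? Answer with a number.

Two of the 5 distinct bracketings:
[S [NP [NP [Pron everyone]] [PP [P on] [NP [Pron everyone]]]] [VP [V claimed] [NP [NP [Pron everyone]] [PP [P on] [NP [NP [Det this] [N window]] [PP [P on] [NP [Pron everyone]]]]]]]]
[S [NP [NP [Pron everyone]] [PP [P on] [NP [Pron everyone]]]] [VP [V claimed] [NP [NP [NP [Pron everyone]] [PP [P on] [NP [Det this] [N window]]]] [PP [P on] [NP [Pron everyone]]]]]]
The trees differ in how a recursive rule is bracketed over the same span.

5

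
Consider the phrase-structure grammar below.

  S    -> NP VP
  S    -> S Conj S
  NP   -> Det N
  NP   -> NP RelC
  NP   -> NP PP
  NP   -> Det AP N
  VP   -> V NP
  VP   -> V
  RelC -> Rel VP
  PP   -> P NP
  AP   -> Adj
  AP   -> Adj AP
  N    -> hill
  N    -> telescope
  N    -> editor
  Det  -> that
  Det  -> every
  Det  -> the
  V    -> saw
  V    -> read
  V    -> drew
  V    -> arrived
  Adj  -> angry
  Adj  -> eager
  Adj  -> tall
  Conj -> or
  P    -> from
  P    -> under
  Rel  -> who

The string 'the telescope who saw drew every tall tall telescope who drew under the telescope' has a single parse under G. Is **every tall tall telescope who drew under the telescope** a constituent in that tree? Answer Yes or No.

[S [NP [NP [Det the] [N telescope]] [RelC [Rel who] [VP [V saw]]]] [VP [V drew] [NP [NP [NP [Det every] [AP [Adj tall] [AP [Adj tall]]] [N telescope]] [RelC [Rel who] [VP [V drew]]]] [PP [P under] [NP [Det the] [N telescope]]]]]]
The words 'every tall tall telescope who drew under the telescope' are exhaustively dominated by a single NP node (built by NP → NP PP), so they form a constituent.

Yes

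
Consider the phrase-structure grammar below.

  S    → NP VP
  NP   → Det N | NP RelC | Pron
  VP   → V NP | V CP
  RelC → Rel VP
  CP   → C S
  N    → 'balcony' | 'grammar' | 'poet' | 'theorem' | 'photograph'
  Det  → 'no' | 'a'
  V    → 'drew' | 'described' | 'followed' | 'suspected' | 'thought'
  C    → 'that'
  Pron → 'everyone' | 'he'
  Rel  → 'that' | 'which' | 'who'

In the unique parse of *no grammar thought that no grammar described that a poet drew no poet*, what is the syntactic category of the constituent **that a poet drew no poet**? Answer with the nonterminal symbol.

CP

S
  NP
    Det: no
    N: grammar
  VP
    V: thought
    CP
      C: that
      S
        NP
          Det: no
          N: grammar
        VP
          V: described
          CP
            C: that
            S
              NP
                Det: a
                N: poet
              VP
                V: drew
                NP
                  Det: no
                  N: poet
The span 'that a poet drew no poet' is the CP node built by CP → C S.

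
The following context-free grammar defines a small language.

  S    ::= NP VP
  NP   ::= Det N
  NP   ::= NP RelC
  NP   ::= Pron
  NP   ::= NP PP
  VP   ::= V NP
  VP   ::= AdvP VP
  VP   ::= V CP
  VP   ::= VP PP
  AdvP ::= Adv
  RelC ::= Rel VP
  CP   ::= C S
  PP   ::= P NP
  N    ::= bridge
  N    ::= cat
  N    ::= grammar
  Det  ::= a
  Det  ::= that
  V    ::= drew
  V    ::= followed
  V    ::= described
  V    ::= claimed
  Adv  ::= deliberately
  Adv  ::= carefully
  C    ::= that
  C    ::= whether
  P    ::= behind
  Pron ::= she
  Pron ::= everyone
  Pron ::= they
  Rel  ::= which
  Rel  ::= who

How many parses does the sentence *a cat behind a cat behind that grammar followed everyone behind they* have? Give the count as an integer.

Two of the 4 distinct bracketings:
[S [NP [NP [Det a] [N cat]] [PP [P behind] [NP [NP [Det a] [N cat]] [PP [P behind] [NP [Det that] [N grammar]]]]]] [VP [V followed] [NP [NP [Pron everyone]] [PP [P behind] [NP [Pron they]]]]]]
[S [NP [NP [Det a] [N cat]] [PP [P behind] [NP [NP [Det a] [N cat]] [PP [P behind] [NP [Det that] [N grammar]]]]]] [VP [VP [V followed] [NP [Pron everyone]]] [PP [P behind] [NP [Pron they]]]]]
The difference turns on whether VP → VP PP is used at the relevant span, versus an alternative expansion of VP.

4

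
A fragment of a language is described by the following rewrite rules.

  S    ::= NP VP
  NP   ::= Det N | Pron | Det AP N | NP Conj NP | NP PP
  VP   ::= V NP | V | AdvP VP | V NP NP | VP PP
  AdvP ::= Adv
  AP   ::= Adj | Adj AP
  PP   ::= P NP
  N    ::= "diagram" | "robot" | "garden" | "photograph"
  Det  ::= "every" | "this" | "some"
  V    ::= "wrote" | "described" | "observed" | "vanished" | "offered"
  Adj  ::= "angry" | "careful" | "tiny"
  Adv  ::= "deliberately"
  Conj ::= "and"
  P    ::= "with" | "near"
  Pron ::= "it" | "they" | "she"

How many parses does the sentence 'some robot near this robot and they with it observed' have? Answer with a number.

Two of the 5 distinct bracketings:
[S [NP [NP [NP [Det some] [N robot]] [PP [P near] [NP [Det this] [N robot]]]] [Conj and] [NP [NP [Pron they]] [PP [P with] [NP [Pron it]]]]] [VP [V observed]]]
[S [NP [NP [Det some] [N robot]] [PP [P near] [NP [NP [Det this] [N robot]] [Conj and] [NP [NP [Pron they]] [PP [P with] [NP [Pron it]]]]]]] [VP [V observed]]]
The trees differ in how a recursive rule is bracketed over the same span.

5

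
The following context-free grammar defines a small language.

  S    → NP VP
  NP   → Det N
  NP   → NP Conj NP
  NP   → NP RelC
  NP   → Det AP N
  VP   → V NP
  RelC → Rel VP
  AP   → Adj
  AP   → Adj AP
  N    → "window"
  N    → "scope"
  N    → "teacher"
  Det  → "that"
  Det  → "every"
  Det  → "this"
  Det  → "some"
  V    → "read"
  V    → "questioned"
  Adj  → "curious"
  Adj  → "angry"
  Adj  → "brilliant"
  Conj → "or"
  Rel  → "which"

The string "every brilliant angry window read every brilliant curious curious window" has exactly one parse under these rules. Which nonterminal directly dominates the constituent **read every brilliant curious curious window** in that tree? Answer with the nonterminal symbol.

S

[S [NP [Det every] [AP [Adj brilliant] [AP [Adj angry]]] [N window]] [VP [V read] [NP [Det every] [AP [Adj brilliant] [AP [Adj curious] [AP [Adj curious]]]] [N window]]]]
The span 'read every brilliant curious curious window' is the VP node built by VP → V NP.
Its mother is the S built by S → NP VP.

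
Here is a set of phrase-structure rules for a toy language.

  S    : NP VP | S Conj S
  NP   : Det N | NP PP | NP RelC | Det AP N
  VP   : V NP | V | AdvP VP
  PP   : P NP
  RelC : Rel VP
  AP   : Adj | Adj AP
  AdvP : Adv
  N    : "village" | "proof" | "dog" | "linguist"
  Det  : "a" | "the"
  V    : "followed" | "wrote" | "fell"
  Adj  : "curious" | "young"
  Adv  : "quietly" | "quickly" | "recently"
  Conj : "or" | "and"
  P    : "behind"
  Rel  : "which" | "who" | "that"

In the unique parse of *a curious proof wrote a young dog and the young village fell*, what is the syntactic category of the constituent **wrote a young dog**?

VP

[S [S [NP [Det a] [AP [Adj curious]] [N proof]] [VP [V wrote] [NP [Det a] [AP [Adj young]] [N dog]]]] [Conj and] [S [NP [Det the] [AP [Adj young]] [N village]] [VP [V fell]]]]
The span 'wrote a young dog' is the VP node built by VP → V NP.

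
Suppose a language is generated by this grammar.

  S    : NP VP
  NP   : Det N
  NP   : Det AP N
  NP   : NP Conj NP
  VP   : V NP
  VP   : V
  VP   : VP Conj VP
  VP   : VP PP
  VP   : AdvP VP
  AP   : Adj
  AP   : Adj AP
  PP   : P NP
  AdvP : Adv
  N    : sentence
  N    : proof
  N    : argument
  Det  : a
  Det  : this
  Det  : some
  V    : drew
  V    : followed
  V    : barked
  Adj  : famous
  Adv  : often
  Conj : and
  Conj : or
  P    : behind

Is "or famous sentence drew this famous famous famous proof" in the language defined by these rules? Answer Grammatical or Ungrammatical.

A Conj word can never sit immediately before an Adj word in any string this grammar generates, so the substring 'or famous' rules out a derivation.

Ungrammatical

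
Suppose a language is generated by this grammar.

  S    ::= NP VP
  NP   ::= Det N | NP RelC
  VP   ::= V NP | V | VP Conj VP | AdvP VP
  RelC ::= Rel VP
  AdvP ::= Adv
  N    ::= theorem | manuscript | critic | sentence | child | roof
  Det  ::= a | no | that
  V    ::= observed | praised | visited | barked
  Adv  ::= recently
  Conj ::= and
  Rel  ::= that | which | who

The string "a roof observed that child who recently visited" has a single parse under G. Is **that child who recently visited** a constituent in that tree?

[S [NP [Det a] [N roof]] [VP [V observed] [NP [NP [Det that] [N child]] [RelC [Rel who] [VP [AdvP [Adv recently]] [VP [V visited]]]]]]]
The words 'that child who recently visited' are exhaustively dominated by a single NP node (built by NP → NP RelC), so they form a constituent.

Yes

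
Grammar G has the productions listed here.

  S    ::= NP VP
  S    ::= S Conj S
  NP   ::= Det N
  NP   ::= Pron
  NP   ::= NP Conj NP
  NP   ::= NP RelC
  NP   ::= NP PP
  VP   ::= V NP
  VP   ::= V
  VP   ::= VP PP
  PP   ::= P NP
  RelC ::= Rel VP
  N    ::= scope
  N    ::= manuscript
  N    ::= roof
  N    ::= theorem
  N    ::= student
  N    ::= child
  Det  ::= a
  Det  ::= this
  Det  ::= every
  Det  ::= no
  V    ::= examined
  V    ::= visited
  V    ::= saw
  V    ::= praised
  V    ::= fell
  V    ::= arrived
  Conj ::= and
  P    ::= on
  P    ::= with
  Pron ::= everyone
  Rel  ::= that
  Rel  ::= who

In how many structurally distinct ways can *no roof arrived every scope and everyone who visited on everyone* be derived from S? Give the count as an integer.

Two of the 7 distinct bracketings:
[S [NP [Det no] [N roof]] [VP [V arrived] [NP [NP [Det every] [N scope]] [Conj and] [NP [NP [Pron everyone]] [RelC [Rel who] [VP [VP [V visited]] [PP [P on] [NP [Pron everyone]]]]]]]]]
[S [NP [Det no] [N roof]] [VP [V arrived] [NP [NP [Det every] [N scope]] [Conj and] [NP [NP [NP [Pron everyone]] [RelC [Rel who] [VP [V visited]]]] [PP [P on] [NP [Pron everyone]]]]]]]
The difference turns on whether NP → NP PP is used at the relevant span, versus an alternative expansion of NP.

7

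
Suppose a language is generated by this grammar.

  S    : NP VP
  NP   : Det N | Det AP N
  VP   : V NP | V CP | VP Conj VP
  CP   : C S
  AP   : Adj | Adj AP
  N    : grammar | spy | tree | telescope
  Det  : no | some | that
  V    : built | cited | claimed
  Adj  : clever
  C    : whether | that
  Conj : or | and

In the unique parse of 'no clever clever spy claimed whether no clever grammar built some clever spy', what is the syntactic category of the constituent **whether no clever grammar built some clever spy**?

CP

S
  NP
    Det: no
    AP
      Adj: clever
      AP
        Adj: clever
    N: spy
  VP
    V: claimed
    CP
      C: whether
      S
        NP
          Det: no
          AP
            Adj: clever
          N: grammar
        VP
          V: built
          NP
            Det: some
            AP
              Adj: clever
            N: spy
The span 'whether no clever grammar built some clever spy' is the CP node built by CP → C S.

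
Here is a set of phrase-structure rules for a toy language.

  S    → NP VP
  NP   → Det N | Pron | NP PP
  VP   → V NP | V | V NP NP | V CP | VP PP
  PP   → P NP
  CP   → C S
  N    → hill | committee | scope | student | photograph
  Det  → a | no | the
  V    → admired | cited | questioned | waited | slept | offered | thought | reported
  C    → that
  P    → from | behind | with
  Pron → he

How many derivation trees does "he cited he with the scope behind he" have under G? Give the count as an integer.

Two of the 5 distinct bracketings:
[S [NP [Pron he]] [VP [V cited] [NP [NP [Pron he]] [PP [P with] [NP [NP [Det the] [N scope]] [PP [P behind] [NP [Pron he]]]]]]]]
[S [NP [Pron he]] [VP [V cited] [NP [NP [NP [Pron he]] [PP [P with] [NP [Det the] [N scope]]]] [PP [P behind] [NP [Pron he]]]]]]
The trees differ in how a recursive rule is bracketed over the same span.

5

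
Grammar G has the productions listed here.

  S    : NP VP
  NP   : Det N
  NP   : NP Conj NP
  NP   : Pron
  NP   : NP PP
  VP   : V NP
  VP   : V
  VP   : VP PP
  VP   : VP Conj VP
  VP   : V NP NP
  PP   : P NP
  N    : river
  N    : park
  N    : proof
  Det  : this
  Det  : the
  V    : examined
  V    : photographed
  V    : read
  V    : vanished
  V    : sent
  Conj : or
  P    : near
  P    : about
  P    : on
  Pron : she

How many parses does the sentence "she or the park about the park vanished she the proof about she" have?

4

Two of the 4 distinct bracketings:
[S [NP [NP [Pron she]] [Conj or] [NP [NP [Det the] [N park]] [PP [P about] [NP [Det the] [N park]]]]] [VP [VP [V vanished] [NP [Pron she]] [NP [Det the] [N proof]]] [PP [P about] [NP [Pron she]]]]]
[S [NP [NP [Pron she]] [Conj or] [NP [NP [Det the] [N park]] [PP [P about] [NP [Det the] [N park]]]]] [VP [V vanished] [NP [Pron she]] [NP [NP [Det the] [N proof]] [PP [P about] [NP [Pron she]]]]]]
The difference turns on whether VP → VP PP is used at the relevant span, versus an alternative expansion of VP.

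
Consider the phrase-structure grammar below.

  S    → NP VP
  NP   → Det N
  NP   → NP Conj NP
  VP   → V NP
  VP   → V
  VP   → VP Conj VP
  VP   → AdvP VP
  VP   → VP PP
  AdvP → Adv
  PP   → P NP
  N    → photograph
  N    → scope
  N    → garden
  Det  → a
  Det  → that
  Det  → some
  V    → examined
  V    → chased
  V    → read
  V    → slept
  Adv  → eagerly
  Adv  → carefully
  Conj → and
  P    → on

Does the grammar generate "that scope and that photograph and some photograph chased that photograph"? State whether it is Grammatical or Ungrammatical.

Grammatical

[S [NP [NP [Det that] [N scope]] [Conj and] [NP [NP [Det that] [N photograph]] [Conj and] [NP [Det some] [N photograph]]]] [VP [V chased] [NP [Det that] [N photograph]]]]
Every word is introduced by a lexical rule and the phrasal rules combine the resulting categories into a single S.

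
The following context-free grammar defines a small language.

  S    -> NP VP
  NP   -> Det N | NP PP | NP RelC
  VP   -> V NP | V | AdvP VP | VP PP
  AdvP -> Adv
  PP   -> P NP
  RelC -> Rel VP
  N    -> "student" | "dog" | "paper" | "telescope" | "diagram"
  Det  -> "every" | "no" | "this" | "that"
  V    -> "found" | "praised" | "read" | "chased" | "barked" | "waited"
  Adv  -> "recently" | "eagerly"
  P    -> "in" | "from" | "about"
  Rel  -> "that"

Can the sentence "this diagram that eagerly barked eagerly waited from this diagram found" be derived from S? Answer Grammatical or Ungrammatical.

For S → NP VP, every NP-prefix leaves a non-VP remainder: after 'this diagram' the remainder is not a VP; after 'this diagram that eagerly barked' the remainder is not a VP.

Ungrammatical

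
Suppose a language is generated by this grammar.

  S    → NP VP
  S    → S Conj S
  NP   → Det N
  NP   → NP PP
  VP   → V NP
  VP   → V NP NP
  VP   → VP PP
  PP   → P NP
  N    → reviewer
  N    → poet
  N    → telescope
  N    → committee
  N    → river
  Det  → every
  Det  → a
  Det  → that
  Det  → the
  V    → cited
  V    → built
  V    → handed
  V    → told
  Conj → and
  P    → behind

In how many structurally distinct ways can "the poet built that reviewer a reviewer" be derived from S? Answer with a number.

[S [NP [Det the] [N poet]] [VP [V built] [NP [Det that] [N reviewer]] [NP [Det a] [N reviewer]]]]
No rule offers an alternative attachment or grouping for any span, so this is the only derivation.

1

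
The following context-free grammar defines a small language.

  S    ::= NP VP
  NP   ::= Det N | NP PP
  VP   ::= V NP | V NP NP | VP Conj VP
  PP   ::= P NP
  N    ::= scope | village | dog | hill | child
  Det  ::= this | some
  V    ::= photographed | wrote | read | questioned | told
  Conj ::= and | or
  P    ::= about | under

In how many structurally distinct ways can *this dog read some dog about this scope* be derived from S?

1

[S [NP [Det this] [N dog]] [VP [V read] [NP [NP [Det some] [N dog]] [PP [P about] [NP [Det this] [N scope]]]]]]
No rule offers an alternative attachment or grouping for any span, so this is the only derivation.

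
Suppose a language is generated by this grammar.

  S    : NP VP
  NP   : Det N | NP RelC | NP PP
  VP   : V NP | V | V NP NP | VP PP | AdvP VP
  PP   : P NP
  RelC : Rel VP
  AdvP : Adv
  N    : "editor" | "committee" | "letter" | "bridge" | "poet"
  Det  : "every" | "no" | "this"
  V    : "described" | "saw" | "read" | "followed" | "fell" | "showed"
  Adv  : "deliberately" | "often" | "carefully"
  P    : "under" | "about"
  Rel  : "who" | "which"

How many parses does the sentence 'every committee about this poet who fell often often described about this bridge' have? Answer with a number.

6

Two of the 6 distinct bracketings:
[S [NP [NP [NP [Det every] [N committee]] [PP [P about] [NP [Det this] [N poet]]]] [RelC [Rel who] [VP [V fell]]]] [VP [VP [AdvP [Adv often]] [VP [AdvP [Adv often]] [VP [V described]]]] [PP [P about] [NP [Det this] [N bridge]]]]]
[S [NP [NP [NP [Det every] [N committee]] [PP [P about] [NP [Det this] [N poet]]]] [RelC [Rel who] [VP [V fell]]]] [VP [AdvP [Adv often]] [VP [VP [AdvP [Adv often]] [VP [V described]]] [PP [P about] [NP [Det this] [N bridge]]]]]]
The trees differ in how a recursive rule is bracketed over the same span.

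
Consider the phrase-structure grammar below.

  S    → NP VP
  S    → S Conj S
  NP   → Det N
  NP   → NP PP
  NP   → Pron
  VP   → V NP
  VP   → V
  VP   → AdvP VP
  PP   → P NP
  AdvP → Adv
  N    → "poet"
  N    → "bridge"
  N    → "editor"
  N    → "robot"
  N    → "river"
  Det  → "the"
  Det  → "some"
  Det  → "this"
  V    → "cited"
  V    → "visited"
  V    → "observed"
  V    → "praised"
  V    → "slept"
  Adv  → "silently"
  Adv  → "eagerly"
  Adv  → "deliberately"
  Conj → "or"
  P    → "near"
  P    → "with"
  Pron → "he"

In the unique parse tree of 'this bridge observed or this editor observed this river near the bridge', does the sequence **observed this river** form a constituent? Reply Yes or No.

[S [S [NP [Det this] [N bridge]] [VP [V observed]]] [Conj or] [S [NP [Det this] [N editor]] [VP [V observed] [NP [NP [Det this] [N river]] [PP [P near] [NP [Det the] [N bridge]]]]]]]
The smallest constituent containing 'observed this river' is the VP spanning 'observed this river near the bridge'; no single node in the tree dominates exactly the given words.

No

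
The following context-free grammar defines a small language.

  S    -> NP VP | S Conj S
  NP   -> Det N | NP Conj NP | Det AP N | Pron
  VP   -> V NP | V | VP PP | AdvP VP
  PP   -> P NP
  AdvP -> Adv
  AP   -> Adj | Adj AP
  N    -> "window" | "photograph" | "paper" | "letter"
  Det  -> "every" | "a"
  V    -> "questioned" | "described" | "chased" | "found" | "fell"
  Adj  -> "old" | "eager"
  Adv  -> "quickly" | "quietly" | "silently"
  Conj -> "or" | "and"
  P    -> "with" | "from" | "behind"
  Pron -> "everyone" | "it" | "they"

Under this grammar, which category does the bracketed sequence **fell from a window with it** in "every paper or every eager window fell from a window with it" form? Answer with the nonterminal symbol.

VP

S
  NP
    NP
      Det: every
      N: paper
    Conj: or
    NP
      Det: every
      AP
        Adj: eager
      N: window
  VP
    VP
      VP
        V: fell
      PP
        P: from
        NP
          Det: a
          N: window
    PP
      P: with
      NP
        Pron: it
The span 'fell from a window with it' is the VP node built by VP → VP PP.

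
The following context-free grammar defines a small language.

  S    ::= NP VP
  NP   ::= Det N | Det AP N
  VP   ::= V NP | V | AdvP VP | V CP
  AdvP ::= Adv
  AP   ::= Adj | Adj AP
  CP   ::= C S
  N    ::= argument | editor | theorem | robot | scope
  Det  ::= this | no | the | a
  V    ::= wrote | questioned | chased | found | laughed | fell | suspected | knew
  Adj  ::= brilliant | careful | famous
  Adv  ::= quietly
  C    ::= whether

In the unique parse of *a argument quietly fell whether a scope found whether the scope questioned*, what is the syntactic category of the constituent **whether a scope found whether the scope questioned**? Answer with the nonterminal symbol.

[S [NP [Det a] [N argument]] [VP [AdvP [Adv quietly]] [VP [V fell] [CP [C whether] [S [NP [Det a] [N scope]] [VP [V found] [CP [C whether] [S [NP [Det the] [N scope]] [VP [V questioned]]]]]]]]]]
The span 'whether a scope found whether the scope questioned' is the CP node built by CP → C S.

CP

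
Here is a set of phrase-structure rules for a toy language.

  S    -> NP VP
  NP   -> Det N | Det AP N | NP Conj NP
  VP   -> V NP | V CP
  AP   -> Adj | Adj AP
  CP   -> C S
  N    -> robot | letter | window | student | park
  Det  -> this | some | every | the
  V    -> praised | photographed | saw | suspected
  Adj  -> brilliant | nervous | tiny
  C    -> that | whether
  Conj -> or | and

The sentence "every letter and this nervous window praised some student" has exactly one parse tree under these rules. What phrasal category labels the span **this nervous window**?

S
  NP
    NP
      Det: every
      N: letter
    Conj: and
    NP
      Det: this
      AP
        Adj: nervous
      N: window
  VP
    V: praised
    NP
      Det: some
      N: student
The span 'this nervous window' is the NP node built by NP → Det AP N.

NP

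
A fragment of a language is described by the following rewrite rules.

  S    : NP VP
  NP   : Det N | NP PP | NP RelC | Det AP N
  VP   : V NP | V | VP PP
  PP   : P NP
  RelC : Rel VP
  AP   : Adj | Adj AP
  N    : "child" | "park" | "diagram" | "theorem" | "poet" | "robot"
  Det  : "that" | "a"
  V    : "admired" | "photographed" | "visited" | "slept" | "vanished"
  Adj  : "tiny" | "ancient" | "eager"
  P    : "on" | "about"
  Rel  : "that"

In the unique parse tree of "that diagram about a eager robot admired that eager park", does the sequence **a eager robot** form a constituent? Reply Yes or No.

[S [NP [NP [Det that] [N diagram]] [PP [P about] [NP [Det a] [AP [Adj eager]] [N robot]]]] [VP [V admired] [NP [Det that] [AP [Adj eager]] [N park]]]]
The words 'a eager robot' are exhaustively dominated by a single NP node (built by NP → Det AP N), so they form a constituent.

Yes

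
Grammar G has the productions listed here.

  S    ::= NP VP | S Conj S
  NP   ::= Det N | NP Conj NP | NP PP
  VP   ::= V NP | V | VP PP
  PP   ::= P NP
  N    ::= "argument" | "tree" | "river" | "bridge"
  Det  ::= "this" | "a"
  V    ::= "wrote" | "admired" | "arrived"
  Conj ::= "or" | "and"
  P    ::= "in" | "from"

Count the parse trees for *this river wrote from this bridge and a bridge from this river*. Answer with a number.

3

Two of the 3 distinct bracketings:
[S [NP [Det this] [N river]] [VP [VP [V wrote]] [PP [P from] [NP [NP [Det this] [N bridge]] [Conj and] [NP [NP [Det a] [N bridge]] [PP [P from] [NP [Det this] [N river]]]]]]]]
[S [NP [Det this] [N river]] [VP [VP [V wrote]] [PP [P from] [NP [NP [NP [Det this] [N bridge]] [Conj and] [NP [Det a] [N bridge]]] [PP [P from] [NP [Det this] [N river]]]]]]]
The trees differ in how a recursive rule is bracketed over the same span.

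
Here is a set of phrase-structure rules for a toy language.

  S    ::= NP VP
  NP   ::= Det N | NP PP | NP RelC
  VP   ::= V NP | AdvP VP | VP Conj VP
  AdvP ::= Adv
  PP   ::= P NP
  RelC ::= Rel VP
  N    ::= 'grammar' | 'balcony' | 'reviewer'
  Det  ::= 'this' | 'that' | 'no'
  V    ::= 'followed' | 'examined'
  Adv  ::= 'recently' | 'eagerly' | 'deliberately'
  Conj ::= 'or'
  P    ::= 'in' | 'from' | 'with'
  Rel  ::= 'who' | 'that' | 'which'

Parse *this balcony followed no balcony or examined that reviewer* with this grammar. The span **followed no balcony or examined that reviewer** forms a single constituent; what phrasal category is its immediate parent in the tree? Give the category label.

[S [NP [Det this] [N balcony]] [VP [VP [V followed] [NP [Det no] [N balcony]]] [Conj or] [VP [V examined] [NP [Det that] [N reviewer]]]]]
The span 'followed no balcony or examined that reviewer' is the VP node built by VP → VP Conj VP.
Its mother is the S built by S → NP VP.

S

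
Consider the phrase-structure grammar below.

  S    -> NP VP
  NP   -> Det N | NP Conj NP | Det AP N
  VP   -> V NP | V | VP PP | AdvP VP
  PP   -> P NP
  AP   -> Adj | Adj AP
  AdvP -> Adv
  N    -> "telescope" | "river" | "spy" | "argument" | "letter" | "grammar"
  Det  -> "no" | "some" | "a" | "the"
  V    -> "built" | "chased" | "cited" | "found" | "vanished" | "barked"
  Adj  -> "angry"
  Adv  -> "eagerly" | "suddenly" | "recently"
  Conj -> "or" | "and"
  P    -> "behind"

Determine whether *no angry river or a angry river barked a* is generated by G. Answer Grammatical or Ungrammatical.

Ungrammatical

For S → NP VP, every NP-prefix leaves a non-VP remainder: after 'no angry river' the remainder is not a VP; after 'no angry river or a angry river' the remainder is not a VP.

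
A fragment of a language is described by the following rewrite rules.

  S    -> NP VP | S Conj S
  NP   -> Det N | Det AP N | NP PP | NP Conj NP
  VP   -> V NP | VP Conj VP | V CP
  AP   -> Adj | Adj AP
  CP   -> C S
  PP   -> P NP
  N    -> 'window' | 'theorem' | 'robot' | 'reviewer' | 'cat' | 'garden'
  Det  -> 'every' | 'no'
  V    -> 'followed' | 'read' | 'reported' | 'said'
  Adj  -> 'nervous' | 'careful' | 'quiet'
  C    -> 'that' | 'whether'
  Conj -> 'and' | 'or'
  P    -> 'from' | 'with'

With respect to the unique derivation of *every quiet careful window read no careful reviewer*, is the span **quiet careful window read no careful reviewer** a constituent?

[S [NP [Det every] [AP [Adj quiet] [AP [Adj careful]]] [N window]] [VP [V read] [NP [Det no] [AP [Adj careful]] [N reviewer]]]]
The smallest constituent containing 'quiet careful window read no careful reviewer' is the S spanning 'every quiet careful window read no careful reviewer'; no single node in the tree dominates exactly the given words.

No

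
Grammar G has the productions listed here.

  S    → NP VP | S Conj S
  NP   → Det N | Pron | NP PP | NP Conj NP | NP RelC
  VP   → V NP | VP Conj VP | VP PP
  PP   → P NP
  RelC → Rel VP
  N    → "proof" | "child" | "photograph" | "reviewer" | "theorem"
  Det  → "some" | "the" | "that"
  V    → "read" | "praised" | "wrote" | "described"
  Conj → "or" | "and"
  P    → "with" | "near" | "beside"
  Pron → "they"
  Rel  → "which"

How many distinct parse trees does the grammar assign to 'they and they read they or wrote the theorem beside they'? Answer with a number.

3

Two of the 3 distinct bracketings:
[S [NP [NP [Pron they]] [Conj and] [NP [Pron they]]] [VP [VP [V read] [NP [Pron they]]] [Conj or] [VP [V wrote] [NP [NP [Det the] [N theorem]] [PP [P beside] [NP [Pron they]]]]]]]
[S [NP [NP [Pron they]] [Conj and] [NP [Pron they]]] [VP [VP [V read] [NP [Pron they]]] [Conj or] [VP [VP [V wrote] [NP [Det the] [N theorem]]] [PP [P beside] [NP [Pron they]]]]]]
The difference turns on whether NP → NP PP is used at the relevant span, versus an alternative expansion of NP.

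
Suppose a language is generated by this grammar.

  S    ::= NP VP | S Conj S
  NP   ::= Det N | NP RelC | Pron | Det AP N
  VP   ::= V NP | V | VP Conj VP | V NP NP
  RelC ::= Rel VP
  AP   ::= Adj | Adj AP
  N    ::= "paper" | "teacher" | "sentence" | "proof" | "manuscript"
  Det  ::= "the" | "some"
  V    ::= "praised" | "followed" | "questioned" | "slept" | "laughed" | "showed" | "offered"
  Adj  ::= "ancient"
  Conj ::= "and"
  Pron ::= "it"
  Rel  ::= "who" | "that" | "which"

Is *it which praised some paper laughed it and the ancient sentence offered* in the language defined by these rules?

[S [S [NP [NP [Pron it]] [RelC [Rel which] [VP [V praised] [NP [Det some] [N paper]]]]] [VP [V laughed] [NP [Pron it]]]] [Conj and] [S [NP [Det the] [AP [Adj ancient]] [N sentence]] [VP [V offered]]]]
The bracketing above is licensed at every node by one of the given productions, with S at the root.

Grammatical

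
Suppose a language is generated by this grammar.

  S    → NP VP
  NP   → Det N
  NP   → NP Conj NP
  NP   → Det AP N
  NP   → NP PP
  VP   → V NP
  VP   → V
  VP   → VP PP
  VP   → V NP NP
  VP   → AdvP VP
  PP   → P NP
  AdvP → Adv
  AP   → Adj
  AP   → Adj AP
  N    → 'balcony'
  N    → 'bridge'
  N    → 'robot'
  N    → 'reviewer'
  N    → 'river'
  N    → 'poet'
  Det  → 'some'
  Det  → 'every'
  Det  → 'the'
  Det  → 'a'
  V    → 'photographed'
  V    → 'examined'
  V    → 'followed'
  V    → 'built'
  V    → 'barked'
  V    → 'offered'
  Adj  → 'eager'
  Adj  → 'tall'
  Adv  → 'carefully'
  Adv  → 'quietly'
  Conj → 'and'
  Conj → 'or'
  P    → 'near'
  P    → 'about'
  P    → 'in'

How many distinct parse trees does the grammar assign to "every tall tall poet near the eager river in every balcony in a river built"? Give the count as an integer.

Two of the 5 distinct bracketings:
[S [NP [NP [Det every] [AP [Adj tall] [AP [Adj tall]]] [N poet]] [PP [P near] [NP [NP [Det the] [AP [Adj eager]] [N river]] [PP [P in] [NP [NP [Det every] [N balcony]] [PP [P in] [NP [Det a] [N river]]]]]]]] [VP [V built]]]
[S [NP [NP [Det every] [AP [Adj tall] [AP [Adj tall]]] [N poet]] [PP [P near] [NP [NP [NP [Det the] [AP [Adj eager]] [N river]] [PP [P in] [NP [Det every] [N balcony]]]] [PP [P in] [NP [Det a] [N river]]]]]] [VP [V built]]]
The trees differ in how a recursive rule is bracketed over the same span.

5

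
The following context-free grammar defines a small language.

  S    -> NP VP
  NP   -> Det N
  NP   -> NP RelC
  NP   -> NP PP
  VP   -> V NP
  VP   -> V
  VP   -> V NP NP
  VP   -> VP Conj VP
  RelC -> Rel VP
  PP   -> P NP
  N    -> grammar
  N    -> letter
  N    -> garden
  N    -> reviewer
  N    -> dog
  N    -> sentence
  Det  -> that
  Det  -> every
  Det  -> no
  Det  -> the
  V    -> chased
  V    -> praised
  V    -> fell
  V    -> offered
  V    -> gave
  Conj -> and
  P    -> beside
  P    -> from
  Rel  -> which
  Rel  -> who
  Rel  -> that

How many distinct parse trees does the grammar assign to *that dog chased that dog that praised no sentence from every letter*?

3

Two of the 3 distinct bracketings:
[S [NP [Det that] [N dog]] [VP [V chased] [NP [NP [Det that] [N dog]] [RelC [Rel that] [VP [V praised] [NP [NP [Det no] [N sentence]] [PP [P from] [NP [Det every] [N letter]]]]]]]]]
[S [NP [Det that] [N dog]] [VP [V chased] [NP [NP [NP [Det that] [N dog]] [RelC [Rel that] [VP [V praised] [NP [Det no] [N sentence]]]]] [PP [P from] [NP [Det every] [N letter]]]]]]
The trees differ in how a recursive rule is bracketed over the same span.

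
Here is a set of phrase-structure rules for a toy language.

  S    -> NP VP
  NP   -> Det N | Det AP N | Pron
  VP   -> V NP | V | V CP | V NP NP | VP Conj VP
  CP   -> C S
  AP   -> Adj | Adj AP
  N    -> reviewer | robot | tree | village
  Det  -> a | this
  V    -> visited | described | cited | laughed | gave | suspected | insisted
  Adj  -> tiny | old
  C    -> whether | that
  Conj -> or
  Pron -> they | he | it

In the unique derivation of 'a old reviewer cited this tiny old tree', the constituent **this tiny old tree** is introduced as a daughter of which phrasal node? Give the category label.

VP

S
  NP
    Det: a
    AP
      Adj: old
    N: reviewer
  VP
    V: cited
    NP
      Det: this
      AP
        Adj: tiny
        AP
          Adj: old
      N: tree
The span 'this tiny old tree' is the NP node built by NP → Det AP N.
Its mother is the VP built by VP → V NP.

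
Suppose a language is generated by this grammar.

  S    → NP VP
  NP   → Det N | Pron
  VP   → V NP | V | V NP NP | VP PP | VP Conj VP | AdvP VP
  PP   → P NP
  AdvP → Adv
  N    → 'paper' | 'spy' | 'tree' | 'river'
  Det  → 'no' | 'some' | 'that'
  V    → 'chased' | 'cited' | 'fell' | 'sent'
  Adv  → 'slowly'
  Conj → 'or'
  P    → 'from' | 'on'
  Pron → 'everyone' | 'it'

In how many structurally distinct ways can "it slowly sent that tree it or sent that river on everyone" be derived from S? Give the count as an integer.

Two of the 5 distinct bracketings:
[S [NP [Pron it]] [VP [VP [VP [AdvP [Adv slowly]] [VP [V sent] [NP [Det that] [N tree]] [NP [Pron it]]]] [Conj or] [VP [V sent] [NP [Det that] [N river]]]] [PP [P on] [NP [Pron everyone]]]]]
[S [NP [Pron it]] [VP [VP [AdvP [Adv slowly]] [VP [VP [V sent] [NP [Det that] [N tree]] [NP [Pron it]]] [Conj or] [VP [V sent] [NP [Det that] [N river]]]]] [PP [P on] [NP [Pron everyone]]]]]
The trees differ in how a recursive rule is bracketed over the same span.

5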